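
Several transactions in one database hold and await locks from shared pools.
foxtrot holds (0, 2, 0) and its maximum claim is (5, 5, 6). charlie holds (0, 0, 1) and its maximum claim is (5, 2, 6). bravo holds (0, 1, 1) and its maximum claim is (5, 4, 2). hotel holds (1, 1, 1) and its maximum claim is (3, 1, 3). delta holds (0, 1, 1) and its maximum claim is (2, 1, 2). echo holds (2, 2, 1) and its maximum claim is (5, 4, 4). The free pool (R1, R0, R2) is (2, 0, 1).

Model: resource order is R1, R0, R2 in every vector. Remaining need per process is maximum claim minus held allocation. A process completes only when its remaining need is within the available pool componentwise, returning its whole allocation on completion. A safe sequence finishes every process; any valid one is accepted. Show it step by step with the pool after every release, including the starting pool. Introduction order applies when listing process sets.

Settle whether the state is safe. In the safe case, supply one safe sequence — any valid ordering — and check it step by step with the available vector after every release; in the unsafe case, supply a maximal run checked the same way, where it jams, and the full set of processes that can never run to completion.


SAFE. One safe sequence: delta, hotel, echo, bravo, charlie, foxtrot.
Key observation: reading the order forward, delta is the first process whose need (2, 0, 1) meets the free pool (2, 0, 1) exactly on a resource it requests.
Check, step by step:
  pool = (2, 0, 1)
  delta needs (2, 0, 1) <= (2, 0, 1) -> finishes; pool += (0, 1, 1) = (2, 1, 2)
  hotel needs (2, 0, 2) <= (2, 1, 2) -> finishes; pool += (1, 1, 1) = (3, 2, 3)
  echo needs (3, 2, 3) <= (3, 2, 3) -> finishes; pool += (2, 2, 1) = (5, 4, 4)
  bravo needs (5, 3, 1) <= (5, 4, 4) -> finishes; pool += (0, 1, 1) = (5, 5, 5)
  charlie needs (5, 2, 5) <= (5, 5, 5) -> finishes; pool += (0, 0, 1) = (5, 5, 6)
  foxtrot needs (5, 3, 6) <= (5, 5, 6) -> finishes; pool += (0, 2, 0) = (5, 7, 6)


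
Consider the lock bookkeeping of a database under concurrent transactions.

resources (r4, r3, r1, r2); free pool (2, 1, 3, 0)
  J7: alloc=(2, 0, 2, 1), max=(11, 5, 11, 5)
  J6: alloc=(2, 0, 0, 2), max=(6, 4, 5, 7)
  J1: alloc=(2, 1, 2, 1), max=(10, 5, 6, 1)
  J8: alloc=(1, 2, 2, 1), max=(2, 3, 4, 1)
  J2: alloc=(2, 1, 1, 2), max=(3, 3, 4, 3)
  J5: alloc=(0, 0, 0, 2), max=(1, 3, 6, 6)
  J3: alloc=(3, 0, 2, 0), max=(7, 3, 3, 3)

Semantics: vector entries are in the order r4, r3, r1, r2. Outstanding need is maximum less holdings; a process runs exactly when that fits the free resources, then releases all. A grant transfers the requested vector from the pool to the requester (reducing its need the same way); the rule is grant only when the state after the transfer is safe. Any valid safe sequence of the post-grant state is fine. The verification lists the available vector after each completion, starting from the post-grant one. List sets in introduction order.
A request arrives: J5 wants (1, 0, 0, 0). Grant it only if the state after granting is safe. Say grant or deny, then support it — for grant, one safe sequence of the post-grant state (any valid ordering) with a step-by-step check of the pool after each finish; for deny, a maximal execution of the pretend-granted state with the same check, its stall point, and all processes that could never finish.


DENY — the pretend-granted state is unsafe.
Key observation: after J8, J2, J3 the pool peaks at (7, 4, 8, 3), and each blocked process is short somewhere: J7 on r4, r3, r1, r2; J6 on r2; J1 on r4; J5 on r2.
Pretend the grant happened; the run J8, J2, J3 goes as far as possible. Step-by-step check:
  pool = (1, 1, 3, 0)
  J8: need (1, 1, 2, 0) fits (1, 1, 3, 0); releases (1, 2, 2, 1), pool now (2, 3, 5, 1)
  J2: need (1, 2, 3, 1) fits (2, 3, 5, 1); releases (2, 1, 1, 2), pool now (4, 4, 6, 3)
  J3: need (4, 3, 1, 3) fits (4, 4, 6, 3); releases (3, 0, 2, 0), pool now (7, 4, 8, 3)
  blocked: J7 wants (9, 5, 9, 4), pool (7, 4, 8, 3) — not enough r4, r3, r1 and r2
  blocked: J6 wants (4, 4, 5, 5), pool (7, 4, 8, 3) — not enough r2
  blocked: J1 wants (8, 4, 4, 0), pool (7, 4, 8, 3) — not enough r4
  blocked: J5 wants (0, 3, 6, 4), pool (7, 4, 8, 3) — not enough r2
Had the request been granted, J7, J6, J1 and J5 could never finish.


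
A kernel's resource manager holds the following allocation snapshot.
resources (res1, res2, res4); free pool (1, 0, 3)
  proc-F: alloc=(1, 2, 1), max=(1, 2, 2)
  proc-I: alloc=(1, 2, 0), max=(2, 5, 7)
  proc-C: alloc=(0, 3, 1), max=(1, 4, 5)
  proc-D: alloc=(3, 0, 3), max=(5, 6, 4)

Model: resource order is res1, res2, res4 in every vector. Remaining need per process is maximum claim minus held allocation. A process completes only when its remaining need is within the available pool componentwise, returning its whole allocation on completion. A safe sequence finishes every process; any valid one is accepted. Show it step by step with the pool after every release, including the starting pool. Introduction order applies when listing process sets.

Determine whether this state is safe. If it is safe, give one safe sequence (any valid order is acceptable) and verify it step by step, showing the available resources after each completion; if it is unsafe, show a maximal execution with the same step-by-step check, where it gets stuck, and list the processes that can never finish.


UNSAFE.
Key observation: after proc-F, proc-C the pool peaks at (2, 5, 5), and each blocked process is short somewhere: proc-I on res4; proc-D on res2.
Going as far as possible: proc-F, proc-C; after that, nothing fits. Check, step by step:
  pool = (1, 0, 3)
  proc-F: need (0, 0, 1) fits (1, 0, 3); releases (1, 2, 1), pool now (2, 2, 4)
  proc-C: need (1, 1, 4) fits (2, 2, 4); releases (0, 3, 1), pool now (2, 5, 5)
  proc-I still needs (1, 3, 7) but only (2, 5, 5) is free — short on res4
  proc-D still needs (2, 6, 1) but only (2, 5, 5) is free — short on res2
Permanently blocked: proc-I and proc-D.


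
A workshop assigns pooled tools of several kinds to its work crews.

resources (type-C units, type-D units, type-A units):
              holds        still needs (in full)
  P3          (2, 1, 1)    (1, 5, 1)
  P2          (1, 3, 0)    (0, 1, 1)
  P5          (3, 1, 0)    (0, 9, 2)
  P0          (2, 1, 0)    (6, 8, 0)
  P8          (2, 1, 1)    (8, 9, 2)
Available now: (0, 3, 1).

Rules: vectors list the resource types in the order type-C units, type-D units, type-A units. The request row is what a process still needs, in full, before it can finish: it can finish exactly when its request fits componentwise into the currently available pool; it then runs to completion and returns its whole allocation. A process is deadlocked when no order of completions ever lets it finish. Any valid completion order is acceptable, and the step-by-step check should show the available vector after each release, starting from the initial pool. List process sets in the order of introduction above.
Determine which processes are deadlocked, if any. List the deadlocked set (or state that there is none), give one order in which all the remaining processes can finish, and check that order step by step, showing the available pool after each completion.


Deadlocked set: P5, P0 and P8.
Key observation: the wall is type-D units: completing P2, P3 brings the pool only to (3, 7, 2), and all the rest need more.
The rest can finish in the order P2, P3. Verifying each step:
  pool = (0, 3, 1)
  P2: need (0, 1, 1) fits (0, 3, 1); releases (1, 3, 0), pool now (1, 6, 1)
  P3: need (1, 5, 1) fits (1, 6, 1); releases (2, 1, 1), pool now (3, 7, 2)
The blocked processes can never fit:
  P5 still needs (0, 9, 2) but only (3, 7, 2) is free — short on type-D units
  P0 still needs (6, 8, 0) but only (3, 7, 2) is free — short on type-C units and type-D units
  P8 still needs (8, 9, 2) but only (3, 7, 2) is free — short on type-C units and type-D units


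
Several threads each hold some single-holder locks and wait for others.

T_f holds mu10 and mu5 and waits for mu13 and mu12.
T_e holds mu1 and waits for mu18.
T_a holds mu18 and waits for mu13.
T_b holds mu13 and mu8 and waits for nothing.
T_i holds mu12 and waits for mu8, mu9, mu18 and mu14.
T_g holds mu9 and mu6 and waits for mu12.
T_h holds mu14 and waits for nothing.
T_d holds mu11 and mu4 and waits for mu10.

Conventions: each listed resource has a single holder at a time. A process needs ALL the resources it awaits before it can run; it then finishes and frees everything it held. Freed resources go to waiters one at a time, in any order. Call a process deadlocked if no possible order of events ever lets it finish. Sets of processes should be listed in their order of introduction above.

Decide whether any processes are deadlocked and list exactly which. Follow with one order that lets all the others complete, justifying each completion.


Deadlocked set: T_f, T_i, T_g and T_d.
Key observation: the loop T_i -> T_g -> T_i blocks itself forever; T_f and T_d wait into the deadlock from upstream.
The rest can finish in the order T_h, T_b, T_a, T_e.
Walking it through:
  T_h waits on nothing -> runs at once and releases mu14
  T_b waits on nothing -> runs at once and releases mu13 and mu8
  T_a waits on mu13 — all released -> runs and releases mu18
  T_e waits on mu18 — all released -> runs and releases mu1


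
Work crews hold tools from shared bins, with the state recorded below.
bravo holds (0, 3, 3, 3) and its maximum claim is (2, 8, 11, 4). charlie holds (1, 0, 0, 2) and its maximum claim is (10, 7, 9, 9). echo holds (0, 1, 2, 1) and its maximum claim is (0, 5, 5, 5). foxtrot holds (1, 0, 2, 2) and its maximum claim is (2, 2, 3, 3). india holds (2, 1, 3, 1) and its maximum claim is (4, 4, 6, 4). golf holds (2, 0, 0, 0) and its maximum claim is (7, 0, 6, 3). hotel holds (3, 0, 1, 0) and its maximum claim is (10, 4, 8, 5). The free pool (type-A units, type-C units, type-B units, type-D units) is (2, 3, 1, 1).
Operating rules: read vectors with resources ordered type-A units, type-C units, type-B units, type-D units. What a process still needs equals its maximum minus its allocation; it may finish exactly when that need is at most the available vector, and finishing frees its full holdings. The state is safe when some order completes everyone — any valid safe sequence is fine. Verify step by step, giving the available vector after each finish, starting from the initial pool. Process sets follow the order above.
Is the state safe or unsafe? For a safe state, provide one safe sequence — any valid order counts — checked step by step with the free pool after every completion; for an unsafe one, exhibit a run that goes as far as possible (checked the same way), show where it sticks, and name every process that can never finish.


SAFE. One safe sequence: foxtrot, india, echo, golf, hotel, bravo, charlie.
Key observation: reading the order forward, foxtrot is the first process whose need (1, 2, 1, 1) meets the free pool (2, 3, 1, 1) exactly on a resource it requests.
Walking it through:
  pool = (2, 3, 1, 1)
  foxtrot needs (1, 2, 1, 1) <= (2, 3, 1, 1) -> finishes; pool += (1, 0, 2, 2) = (3, 3, 3, 3)
  india needs (2, 3, 3, 3) <= (3, 3, 3, 3) -> finishes; pool += (2, 1, 3, 1) = (5, 4, 6, 4)
  echo needs (0, 4, 3, 4) <= (5, 4, 6, 4) -> finishes; pool += (0, 1, 2, 1) = (5, 5, 8, 5)
  golf needs (5, 0, 6, 3) <= (5, 5, 8, 5) -> finishes; pool += (2, 0, 0, 0) = (7, 5, 8, 5)
  hotel needs (7, 4, 7, 5) <= (7, 5, 8, 5) -> finishes; pool += (3, 0, 1, 0) = (10, 5, 9, 5)
  bravo needs (2, 5, 8, 1) <= (10, 5, 9, 5) -> finishes; pool += (0, 3, 3, 3) = (10, 8, 12, 8)
  charlie needs (9, 7, 9, 7) <= (10, 8, 12, 8) -> finishes; pool += (1, 0, 0, 2) = (11, 8, 12, 10)


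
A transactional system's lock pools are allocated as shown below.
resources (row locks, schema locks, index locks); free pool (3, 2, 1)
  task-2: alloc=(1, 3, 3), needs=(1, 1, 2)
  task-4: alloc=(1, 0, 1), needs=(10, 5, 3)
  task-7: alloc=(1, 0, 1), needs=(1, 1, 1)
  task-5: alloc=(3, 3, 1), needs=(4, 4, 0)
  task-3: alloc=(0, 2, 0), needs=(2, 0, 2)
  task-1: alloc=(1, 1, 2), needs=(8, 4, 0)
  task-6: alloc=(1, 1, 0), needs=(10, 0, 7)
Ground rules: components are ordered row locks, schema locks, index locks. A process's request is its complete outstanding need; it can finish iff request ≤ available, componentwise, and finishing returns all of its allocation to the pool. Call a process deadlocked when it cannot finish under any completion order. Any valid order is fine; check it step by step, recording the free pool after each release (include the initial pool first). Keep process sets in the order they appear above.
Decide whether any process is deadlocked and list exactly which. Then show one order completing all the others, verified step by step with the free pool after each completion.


Deadlocked: task-4 and task-6.
Key observation: even finishing task-7, task-2, task-5, task-3, task-1 leaves just (9, 11, 8) free — too little row locks for any of the remaining processes.
The rest can finish in the order task-7, task-2, task-5, task-3, task-1. Step-by-step check:
  pool = (3, 2, 1)
  task-7: need (1, 1, 1) fits (3, 2, 1); releases (1, 0, 1), pool now (4, 2, 2)
  task-2: need (1, 1, 2) fits (4, 2, 2); releases (1, 3, 3), pool now (5, 5, 5)
  task-5: need (4, 4, 0) fits (5, 5, 5); releases (3, 3, 1), pool now (8, 8, 6)
  task-3: need (2, 0, 2) fits (8, 8, 6); releases (0, 2, 0), pool now (8, 10, 6)
  task-1: need (8, 4, 0) fits (8, 10, 6); releases (1, 1, 2), pool now (9, 11, 8)
The blocked processes can never fit:
  task-4 cannot run: need (10, 5, 3) vs free (9, 11, 8) (insufficient row locks)
  task-6 cannot run: need (10, 0, 7) vs free (9, 11, 8) (insufficient row locks)


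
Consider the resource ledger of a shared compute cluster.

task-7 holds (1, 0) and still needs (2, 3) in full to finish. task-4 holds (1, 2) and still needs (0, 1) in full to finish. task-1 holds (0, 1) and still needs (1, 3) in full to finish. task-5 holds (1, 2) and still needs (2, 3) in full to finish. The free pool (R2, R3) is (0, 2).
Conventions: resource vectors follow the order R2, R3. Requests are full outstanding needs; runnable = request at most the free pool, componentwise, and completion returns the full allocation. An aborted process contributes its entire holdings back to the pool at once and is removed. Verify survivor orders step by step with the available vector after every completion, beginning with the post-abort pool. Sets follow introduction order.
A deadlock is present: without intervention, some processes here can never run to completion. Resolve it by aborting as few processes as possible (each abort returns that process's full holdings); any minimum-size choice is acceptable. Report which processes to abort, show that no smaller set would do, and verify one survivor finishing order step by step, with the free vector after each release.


Abort task-7.
Key observation: the returned (1, 0) from task-7 is what brings task-5 — unrunnable before, under any order — into play at step 2.
No smaller set exists: with zero aborts the deadlock remains.
Survivors finish in the order: task-4, task-5, task-1. Check, step by step (pool after the aborts first):
  pool = (1, 2)
  task-4: need (0, 1) fits (1, 2); releases (1, 2), pool now (2, 4)
  task-5: need (2, 3) fits (2, 4); releases (1, 2), pool now (3, 6)
  task-1: need (1, 3) fits (3, 6); releases (0, 1), pool now (3, 7)


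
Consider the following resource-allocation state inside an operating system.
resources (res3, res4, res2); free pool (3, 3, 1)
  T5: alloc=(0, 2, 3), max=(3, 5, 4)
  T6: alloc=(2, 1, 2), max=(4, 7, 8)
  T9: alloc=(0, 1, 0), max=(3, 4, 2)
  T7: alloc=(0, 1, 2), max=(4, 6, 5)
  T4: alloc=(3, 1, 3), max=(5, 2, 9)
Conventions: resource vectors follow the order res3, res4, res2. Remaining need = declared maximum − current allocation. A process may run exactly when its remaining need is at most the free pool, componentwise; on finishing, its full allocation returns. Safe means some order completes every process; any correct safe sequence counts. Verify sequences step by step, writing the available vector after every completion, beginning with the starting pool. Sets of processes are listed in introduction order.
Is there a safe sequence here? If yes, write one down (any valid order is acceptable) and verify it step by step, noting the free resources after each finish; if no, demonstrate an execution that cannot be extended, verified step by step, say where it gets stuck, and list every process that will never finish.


The state is UNSAFE.
Key observation: after T5, T9 the pool peaks at (3, 6, 4), and each blocked process is short somewhere: T6 on res2; T7 on res3; T4 on res2.
A maximal execution: T5, T9 — then nothing else fits. Check, step by step:
  pool = (3, 3, 1)
  run T5 (needs (3, 3, 1), free (3, 3, 1)); after release of (0, 2, 3) the pool is (3, 5, 4)
  run T9 (needs (3, 3, 2), free (3, 5, 4)); after release of (0, 1, 0) the pool is (3, 6, 4)
  T6 cannot run: need (2, 6, 6) vs free (3, 6, 4) (insufficient res2)
  T7 cannot run: need (4, 5, 3) vs free (3, 6, 4) (insufficient res3)
  T4 cannot run: need (2, 1, 6) vs free (3, 6, 4) (insufficient res2)
Processes that can never finish: T6, T7 and T4.


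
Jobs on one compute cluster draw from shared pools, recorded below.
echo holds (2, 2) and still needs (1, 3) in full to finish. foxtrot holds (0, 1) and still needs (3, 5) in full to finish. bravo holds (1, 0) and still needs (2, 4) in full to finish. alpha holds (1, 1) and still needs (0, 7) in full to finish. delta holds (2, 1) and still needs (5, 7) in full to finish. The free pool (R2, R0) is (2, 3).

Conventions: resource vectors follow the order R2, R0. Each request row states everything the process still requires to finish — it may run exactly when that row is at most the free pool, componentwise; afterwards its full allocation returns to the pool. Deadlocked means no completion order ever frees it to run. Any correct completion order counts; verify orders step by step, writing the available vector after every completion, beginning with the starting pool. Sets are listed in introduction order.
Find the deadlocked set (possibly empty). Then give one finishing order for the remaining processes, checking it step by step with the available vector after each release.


The deadlocked set is alpha and delta.
Key observation: once echo, foxtrot, bravo finish, the pool peaks at (5, 6) — and every remaining process still needs more R0 than that.
The rest can finish in the order echo, foxtrot, bravo. Step-by-step check:
  pool = (2, 3)
  echo needs (1, 3) <= (2, 3) -> finishes; pool += (2, 2) = (4, 5)
  foxtrot needs (3, 5) <= (4, 5) -> finishes; pool += (0, 1) = (4, 6)
  bravo needs (2, 4) <= (4, 6) -> finishes; pool += (1, 0) = (5, 6)
The stuck group stays short no matter what:
  blocked: alpha wants (0, 7), pool (5, 6) — not enough R0
  blocked: delta wants (5, 7), pool (5, 6) — not enough R0


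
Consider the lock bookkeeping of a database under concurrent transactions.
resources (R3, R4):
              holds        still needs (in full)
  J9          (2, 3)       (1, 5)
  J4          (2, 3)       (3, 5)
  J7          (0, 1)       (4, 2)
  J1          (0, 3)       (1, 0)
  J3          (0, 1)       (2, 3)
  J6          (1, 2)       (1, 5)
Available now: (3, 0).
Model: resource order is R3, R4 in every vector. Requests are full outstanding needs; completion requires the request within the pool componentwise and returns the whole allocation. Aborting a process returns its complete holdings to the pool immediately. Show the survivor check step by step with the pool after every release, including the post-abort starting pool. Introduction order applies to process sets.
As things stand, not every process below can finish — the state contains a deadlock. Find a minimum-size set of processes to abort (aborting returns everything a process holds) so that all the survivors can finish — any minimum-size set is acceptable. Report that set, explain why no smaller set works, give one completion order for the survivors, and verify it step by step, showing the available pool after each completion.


Abort J9.
Key observation: J4 was stuck for good until J9 gave back (2, 3); in the order shown it finishes at step 3.
No smaller set exists: with zero aborts the deadlock remains.
The survivors complete as J3, J1, J4, J6, J7. Check, step by step (starting from the post-abort pool):
  pool = (5, 3)
  J3 needs (2, 3) <= (5, 3) -> finishes; pool += (0, 1) = (5, 4)
  J1 needs (1, 0) <= (5, 4) -> finishes; pool += (0, 3) = (5, 7)
  J4 needs (3, 5) <= (5, 7) -> finishes; pool += (2, 3) = (7, 10)
  J6 needs (1, 5) <= (7, 10) -> finishes; pool += (1, 2) = (8, 12)
  J7 needs (4, 2) <= (8, 12) -> finishes; pool += (0, 1) = (8, 13)


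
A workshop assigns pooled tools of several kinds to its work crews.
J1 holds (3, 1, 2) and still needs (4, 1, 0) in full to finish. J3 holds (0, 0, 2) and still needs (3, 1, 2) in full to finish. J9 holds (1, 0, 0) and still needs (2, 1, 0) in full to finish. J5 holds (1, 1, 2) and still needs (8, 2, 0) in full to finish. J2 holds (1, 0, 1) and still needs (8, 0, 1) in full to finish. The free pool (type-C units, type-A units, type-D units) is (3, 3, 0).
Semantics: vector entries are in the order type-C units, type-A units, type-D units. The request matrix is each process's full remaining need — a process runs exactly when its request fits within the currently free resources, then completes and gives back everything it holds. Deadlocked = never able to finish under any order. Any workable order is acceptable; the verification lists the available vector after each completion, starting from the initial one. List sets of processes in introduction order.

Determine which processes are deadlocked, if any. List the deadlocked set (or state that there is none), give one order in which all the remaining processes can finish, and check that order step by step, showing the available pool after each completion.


The deadlocked set is J5 and J2.
Key observation: once J9, J1, J3 finish, the pool peaks at (7, 4, 4) — and every remaining process still needs more type-C units than that.
One completion order for the rest: J9, J1, J3. Verifying each step:
  pool = (3, 3, 0)
  J9 needs (2, 1, 0) <= (3, 3, 0) -> finishes; pool += (1, 0, 0) = (4, 3, 0)
  J1 needs (4, 1, 0) <= (4, 3, 0) -> finishes; pool += (3, 1, 2) = (7, 4, 2)
  J3 needs (3, 1, 2) <= (7, 4, 2) -> finishes; pool += (0, 0, 2) = (7, 4, 4)
None of the blocked processes ever fits:
  J5 still needs (8, 2, 0) but only (7, 4, 4) is free — short on type-C units
  J2 still needs (8, 0, 1) but only (7, 4, 4) is free — short on type-C units


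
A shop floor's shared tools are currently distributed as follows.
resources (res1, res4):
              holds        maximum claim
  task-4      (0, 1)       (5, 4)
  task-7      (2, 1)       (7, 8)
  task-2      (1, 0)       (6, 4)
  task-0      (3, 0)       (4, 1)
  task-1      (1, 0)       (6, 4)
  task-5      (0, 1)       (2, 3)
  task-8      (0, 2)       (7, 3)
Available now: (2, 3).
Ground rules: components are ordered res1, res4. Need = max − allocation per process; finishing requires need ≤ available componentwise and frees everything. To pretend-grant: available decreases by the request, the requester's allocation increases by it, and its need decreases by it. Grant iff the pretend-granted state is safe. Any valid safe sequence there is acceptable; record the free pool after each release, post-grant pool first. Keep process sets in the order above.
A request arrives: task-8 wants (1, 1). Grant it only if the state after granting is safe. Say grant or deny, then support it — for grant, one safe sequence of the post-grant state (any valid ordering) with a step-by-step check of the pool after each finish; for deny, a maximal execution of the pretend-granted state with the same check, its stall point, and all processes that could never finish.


DENY — the pretend-granted state is unsafe.
Key observation: the wall is res1: completing task-0, task-5 brings the pool only to (4, 3), and all the rest need more.
Pretend the grant happened; the run task-0, task-5 goes as far as possible. Walking it through:
  pool = (1, 2)
  task-0: need (1, 1) fits (1, 2); releases (3, 0), pool now (4, 2)
  task-5: need (2, 2) fits (4, 2); releases (0, 1), pool now (4, 3)
  blocked: task-4 wants (5, 3), pool (4, 3) — not enough res1
  blocked: task-7 wants (5, 7), pool (4, 3) — not enough res1 and res4
  blocked: task-2 wants (5, 4), pool (4, 3) — not enough res1 and res4
  blocked: task-1 wants (5, 4), pool (4, 3) — not enough res1 and res4
  blocked: task-8 wants (6, 0), pool (4, 3) — not enough res1
Post-grant, the permanently blocked set is task-4, task-7, task-2, task-1 and task-8.


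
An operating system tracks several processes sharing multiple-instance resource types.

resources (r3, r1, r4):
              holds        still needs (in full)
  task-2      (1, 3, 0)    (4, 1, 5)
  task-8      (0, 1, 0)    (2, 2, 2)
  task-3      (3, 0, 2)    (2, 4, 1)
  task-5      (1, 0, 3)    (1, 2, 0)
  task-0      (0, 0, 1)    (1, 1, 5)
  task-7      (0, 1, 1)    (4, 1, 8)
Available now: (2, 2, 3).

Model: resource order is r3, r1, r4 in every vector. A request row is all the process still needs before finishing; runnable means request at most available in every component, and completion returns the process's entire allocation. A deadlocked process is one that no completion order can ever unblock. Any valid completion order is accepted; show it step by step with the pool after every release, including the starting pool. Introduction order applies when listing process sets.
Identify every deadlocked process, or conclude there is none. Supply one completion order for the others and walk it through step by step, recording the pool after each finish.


Deadlocked set: task-2, task-3 and task-7.
Key observation: after task-5, task-8, task-0 the pool peaks at (3, 3, 7), and each blocked process is short somewhere: task-2 on r3; task-3 on r1; task-7 on r3, r4.
A valid finishing order for the others: task-5, task-8, task-0. Step-by-step check:
  pool = (2, 2, 3)
  run task-5 (needs (1, 2, 0), free (2, 2, 3)); after release of (1, 0, 3) the pool is (3, 2, 6)
  run task-8 (needs (2, 2, 2), free (3, 2, 6)); after release of (0, 1, 0) the pool is (3, 3, 6)
  run task-0 (needs (1, 1, 5), free (3, 3, 6)); after release of (0, 0, 1) the pool is (3, 3, 7)
The blocked processes can never fit:
  task-2 cannot run: need (4, 1, 5) vs free (3, 3, 7) (insufficient r3)
  task-3 cannot run: need (2, 4, 1) vs free (3, 3, 7) (insufficient r1)
  task-7 cannot run: need (4, 1, 8) vs free (3, 3, 7) (insufficient r3 and r4)


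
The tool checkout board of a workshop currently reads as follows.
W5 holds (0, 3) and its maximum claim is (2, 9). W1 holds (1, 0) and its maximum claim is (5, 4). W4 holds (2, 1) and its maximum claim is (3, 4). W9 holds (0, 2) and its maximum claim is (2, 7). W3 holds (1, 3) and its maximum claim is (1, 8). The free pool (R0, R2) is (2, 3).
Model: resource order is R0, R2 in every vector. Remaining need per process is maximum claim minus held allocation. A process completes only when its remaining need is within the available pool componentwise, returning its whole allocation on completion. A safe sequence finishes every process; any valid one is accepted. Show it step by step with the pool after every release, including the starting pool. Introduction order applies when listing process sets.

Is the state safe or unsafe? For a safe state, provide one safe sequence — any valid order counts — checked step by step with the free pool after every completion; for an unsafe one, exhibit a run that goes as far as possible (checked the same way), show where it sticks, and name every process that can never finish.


UNSAFE.
Key observation: even finishing W4, W1 leaves just (5, 4) free — too little R2 for any of the remaining processes.
The run W4, W1 cannot be extended any further. Verifying each step:
  pool = (2, 3)
  run W4 (needs (1, 3), free (2, 3)); after release of (2, 1) the pool is (4, 4)
  run W1 (needs (4, 4), free (4, 4)); after release of (1, 0) the pool is (5, 4)
  W5 cannot run: need (2, 6) vs free (5, 4) (insufficient R2)
  W9 cannot run: need (2, 5) vs free (5, 4) (insufficient R2)
  W3 cannot run: need (0, 5) vs free (5, 4) (insufficient R2)
Permanently blocked: W5, W9 and W3.


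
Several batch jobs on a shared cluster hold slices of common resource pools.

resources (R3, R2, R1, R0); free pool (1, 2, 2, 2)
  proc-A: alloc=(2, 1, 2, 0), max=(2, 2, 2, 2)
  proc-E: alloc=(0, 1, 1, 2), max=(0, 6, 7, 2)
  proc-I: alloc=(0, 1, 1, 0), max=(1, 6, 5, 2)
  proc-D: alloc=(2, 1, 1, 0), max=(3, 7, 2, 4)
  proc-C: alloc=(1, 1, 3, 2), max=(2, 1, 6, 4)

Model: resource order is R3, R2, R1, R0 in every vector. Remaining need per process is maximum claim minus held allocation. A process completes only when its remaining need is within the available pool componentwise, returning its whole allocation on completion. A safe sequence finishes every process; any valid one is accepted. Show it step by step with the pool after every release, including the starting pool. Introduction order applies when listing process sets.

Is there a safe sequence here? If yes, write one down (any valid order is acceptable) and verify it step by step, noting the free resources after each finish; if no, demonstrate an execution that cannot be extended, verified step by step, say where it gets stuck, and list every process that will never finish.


UNSAFE — no complete ordering exists.
Key observation: no order helps: past proc-A, proc-C, the free pool tops out at (4, 4, 7, 4), below what each blocked process needs in R2.
A maximal execution: proc-A, proc-C — then nothing else fits. Walking it through:
  pool = (1, 2, 2, 2)
  proc-A: need (0, 1, 0, 2) fits (1, 2, 2, 2); releases (2, 1, 2, 0), pool now (3, 3, 4, 2)
  proc-C: need (1, 0, 3, 2) fits (3, 3, 4, 2); releases (1, 1, 3, 2), pool now (4, 4, 7, 4)
  blocked: proc-E wants (0, 5, 6, 0), pool (4, 4, 7, 4) — not enough R2
  blocked: proc-I wants (1, 5, 4, 2), pool (4, 4, 7, 4) — not enough R2
  blocked: proc-D wants (1, 6, 1, 4), pool (4, 4, 7, 4) — not enough R2
Permanently blocked: proc-E, proc-I and proc-D.


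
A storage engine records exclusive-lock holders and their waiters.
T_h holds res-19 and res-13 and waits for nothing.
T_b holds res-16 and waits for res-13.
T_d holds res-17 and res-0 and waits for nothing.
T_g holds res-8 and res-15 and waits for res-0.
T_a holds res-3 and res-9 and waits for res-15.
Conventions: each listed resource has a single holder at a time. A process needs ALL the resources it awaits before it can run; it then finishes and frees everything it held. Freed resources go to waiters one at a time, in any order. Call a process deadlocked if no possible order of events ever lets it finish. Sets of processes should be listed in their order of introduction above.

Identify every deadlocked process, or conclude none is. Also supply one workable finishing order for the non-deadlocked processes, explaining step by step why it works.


No process is deadlocked.
Key observation: the wait relation is loop-free; peeling off processes with no waits unwinds the whole state.
The rest can finish in the order T_d, T_g, T_h, T_b, T_a.
Walking it through:
  run T_d (it waits on nothing); releases res-17 and res-0
  T_g: everything it awaited (res-0) is free; runs, freeing res-8 and res-15
  run T_h (it waits on nothing); releases res-19 and res-13
  T_b: everything it awaited (res-13) is free; runs, freeing res-16
  T_a: everything it awaited (res-15) is free; runs, freeing res-3 and res-9


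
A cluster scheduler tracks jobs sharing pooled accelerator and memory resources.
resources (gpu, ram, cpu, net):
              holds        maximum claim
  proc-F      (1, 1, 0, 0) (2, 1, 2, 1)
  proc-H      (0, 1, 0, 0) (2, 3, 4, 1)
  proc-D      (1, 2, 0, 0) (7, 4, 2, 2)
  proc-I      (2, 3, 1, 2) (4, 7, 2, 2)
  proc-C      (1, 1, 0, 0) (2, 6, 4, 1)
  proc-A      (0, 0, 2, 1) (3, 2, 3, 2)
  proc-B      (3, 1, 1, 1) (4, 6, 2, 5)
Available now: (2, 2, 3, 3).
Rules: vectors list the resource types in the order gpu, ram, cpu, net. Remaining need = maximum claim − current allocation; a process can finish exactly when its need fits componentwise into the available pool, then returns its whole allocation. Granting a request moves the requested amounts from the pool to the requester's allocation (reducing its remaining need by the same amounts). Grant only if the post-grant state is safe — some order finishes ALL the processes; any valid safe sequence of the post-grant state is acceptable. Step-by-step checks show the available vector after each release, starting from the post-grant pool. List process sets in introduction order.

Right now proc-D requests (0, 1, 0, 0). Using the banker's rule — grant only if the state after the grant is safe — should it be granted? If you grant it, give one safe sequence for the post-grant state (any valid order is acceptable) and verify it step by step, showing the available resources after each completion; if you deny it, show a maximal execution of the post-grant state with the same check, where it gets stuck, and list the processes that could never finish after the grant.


DENY. Granting would leave the state unsafe.
Key observation: after proc-F, proc-A, proc-H the pool peaks at (3, 3, 5, 4), and each blocked process is short somewhere: proc-D on gpu; proc-I on ram; proc-C on ram; proc-B on ram.
After a pretend grant, a maximal execution: proc-F, proc-A, proc-H — then nothing else fits. Check, step by step:
  pool = (2, 1, 3, 3)
  proc-F needs (1, 0, 2, 1) <= (2, 1, 3, 3) -> finishes; pool += (1, 1, 0, 0) = (3, 2, 3, 3)
  proc-A needs (3, 2, 1, 1) <= (3, 2, 3, 3) -> finishes; pool += (0, 0, 2, 1) = (3, 2, 5, 4)
  proc-H needs (2, 2, 4, 1) <= (3, 2, 5, 4) -> finishes; pool += (0, 1, 0, 0) = (3, 3, 5, 4)
  proc-D cannot run: need (6, 1, 2, 2) vs free (3, 3, 5, 4) (insufficient gpu)
  proc-I cannot run: need (2, 4, 1, 0) vs free (3, 3, 5, 4) (insufficient ram)
  proc-C cannot run: need (1, 5, 4, 1) vs free (3, 3, 5, 4) (insufficient ram)
  proc-B cannot run: need (1, 5, 1, 4) vs free (3, 3, 5, 4) (insufficient ram)
Post-grant, the permanently blocked set is proc-D, proc-I, proc-C and proc-B.


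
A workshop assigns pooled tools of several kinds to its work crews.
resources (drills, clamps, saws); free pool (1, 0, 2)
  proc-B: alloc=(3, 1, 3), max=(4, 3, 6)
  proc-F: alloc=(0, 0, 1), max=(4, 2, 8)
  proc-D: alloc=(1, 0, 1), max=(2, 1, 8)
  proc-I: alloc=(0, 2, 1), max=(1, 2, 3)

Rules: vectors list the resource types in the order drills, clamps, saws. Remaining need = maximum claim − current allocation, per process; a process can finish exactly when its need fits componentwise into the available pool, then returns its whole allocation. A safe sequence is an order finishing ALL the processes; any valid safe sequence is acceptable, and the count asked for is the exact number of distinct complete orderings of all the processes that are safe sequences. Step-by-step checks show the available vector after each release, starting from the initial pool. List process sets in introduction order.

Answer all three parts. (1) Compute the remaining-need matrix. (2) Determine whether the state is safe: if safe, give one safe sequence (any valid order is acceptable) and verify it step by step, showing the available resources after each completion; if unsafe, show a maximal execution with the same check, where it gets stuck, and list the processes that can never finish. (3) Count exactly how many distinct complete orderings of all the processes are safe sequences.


(1) Outstanding need per process (order drills, clamps, saws):
  proc-B: (1, 2, 3)
  proc-F: (4, 2, 7)
  proc-D: (1, 1, 7)
  proc-I: (1, 0, 2)
(2) UNSAFE.
Key observation: the wall is saws: completing proc-I, proc-B brings the pool only to (4, 3, 6), and all the rest need more.
The run proc-I, proc-B cannot be extended any further. Step-by-step check:
  pool = (1, 0, 2)
  proc-I needs (1, 0, 2) <= (1, 0, 2) -> finishes; pool += (0, 2, 1) = (1, 2, 3)
  proc-B needs (1, 2, 3) <= (1, 2, 3) -> finishes; pool += (3, 1, 3) = (4, 3, 6)
  proc-F cannot run: need (4, 2, 7) vs free (4, 3, 6) (insufficient saws)
  proc-D cannot run: need (1, 1, 7) vs free (4, 3, 6) (insufficient saws)
Permanently blocked: proc-F and proc-D.
(3) Exactly 0 of the possible complete orderings are safe sequences.


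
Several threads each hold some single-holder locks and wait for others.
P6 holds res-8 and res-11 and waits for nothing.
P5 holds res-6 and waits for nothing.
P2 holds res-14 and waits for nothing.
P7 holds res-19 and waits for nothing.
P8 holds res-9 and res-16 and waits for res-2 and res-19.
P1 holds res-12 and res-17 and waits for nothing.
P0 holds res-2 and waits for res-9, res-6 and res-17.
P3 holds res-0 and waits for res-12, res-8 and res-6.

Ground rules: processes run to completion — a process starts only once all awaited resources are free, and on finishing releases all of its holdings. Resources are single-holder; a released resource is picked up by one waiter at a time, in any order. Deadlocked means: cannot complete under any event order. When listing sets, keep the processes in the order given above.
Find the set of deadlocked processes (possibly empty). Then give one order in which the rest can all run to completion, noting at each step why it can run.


The deadlocked set is P8 and P0.
Key observation: along P8 -> P0 -> P8, each member waits on what the next one holds — a deadlock; no other process is dragged down with it.
One completion order for the rest: P5, P6, P1, P7, P3, P2.
Walking it through:
  run P5 (it waits on nothing); releases res-6
  run P6 (it waits on nothing); releases res-8 and res-11
  run P1 (it waits on nothing); releases res-12 and res-17
  run P7 (it waits on nothing); releases res-19
  run P3 (all its waits — res-12, res-8 and res-6 — are resolved); releases res-0
  run P2 (it waits on nothing); releases res-14


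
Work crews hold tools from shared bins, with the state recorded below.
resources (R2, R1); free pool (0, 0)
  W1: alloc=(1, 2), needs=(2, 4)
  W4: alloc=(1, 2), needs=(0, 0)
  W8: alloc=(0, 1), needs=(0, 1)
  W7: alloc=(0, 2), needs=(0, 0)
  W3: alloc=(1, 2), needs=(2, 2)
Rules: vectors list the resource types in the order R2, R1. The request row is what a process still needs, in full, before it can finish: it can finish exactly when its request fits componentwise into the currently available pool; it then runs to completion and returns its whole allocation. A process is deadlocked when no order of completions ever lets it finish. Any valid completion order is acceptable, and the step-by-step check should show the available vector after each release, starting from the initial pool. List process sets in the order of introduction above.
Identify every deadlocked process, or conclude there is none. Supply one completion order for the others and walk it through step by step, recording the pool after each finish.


The deadlocked set is W1 and W3.
Key observation: R2 is the bottleneck — with W7, W8, W4 done the pool holds (1, 5), short of every remaining need.
One completion order for the rest: W7, W8, W4. Step-by-step check:
  pool = (0, 0)
  W7 needs (0, 0) <= (0, 0) -> finishes; pool += (0, 2) = (0, 2)
  W8 needs (0, 1) <= (0, 2) -> finishes; pool += (0, 1) = (0, 3)
  W4 needs (0, 0) <= (0, 3) -> finishes; pool += (1, 2) = (1, 5)
The stuck group stays short no matter what:
  W1 cannot run: need (2, 4) vs free (1, 5) (insufficient R2)
  W3 cannot run: need (2, 2) vs free (1, 5) (insufficient R2)


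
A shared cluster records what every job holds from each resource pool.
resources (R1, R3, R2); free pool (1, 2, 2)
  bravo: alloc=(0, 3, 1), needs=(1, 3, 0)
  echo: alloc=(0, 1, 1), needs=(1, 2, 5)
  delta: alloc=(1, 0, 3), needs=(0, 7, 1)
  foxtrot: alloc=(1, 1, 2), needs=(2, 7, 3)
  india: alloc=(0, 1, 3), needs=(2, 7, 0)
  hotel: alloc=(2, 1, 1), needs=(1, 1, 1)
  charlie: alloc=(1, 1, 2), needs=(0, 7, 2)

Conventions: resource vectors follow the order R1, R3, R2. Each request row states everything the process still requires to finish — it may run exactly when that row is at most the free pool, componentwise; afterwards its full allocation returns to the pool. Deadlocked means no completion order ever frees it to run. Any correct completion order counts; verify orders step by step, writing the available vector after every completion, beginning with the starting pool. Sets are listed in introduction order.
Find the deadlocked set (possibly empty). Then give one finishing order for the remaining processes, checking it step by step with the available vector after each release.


Deadlocked: echo, delta, foxtrot, india and charlie.
Key observation: after hotel, bravo the pool peaks at (3, 6, 4), and each blocked process is short somewhere: echo on R2; delta on R3; foxtrot on R3; india on R3; charlie on R3.
A valid finishing order for the others: hotel, bravo. Check, step by step:
  pool = (1, 2, 2)
  run hotel (needs (1, 1, 1), free (1, 2, 2)); after release of (2, 1, 1) the pool is (3, 3, 3)
  run bravo (needs (1, 3, 0), free (3, 3, 3)); after release of (0, 3, 1) the pool is (3, 6, 4)
The stuck group stays short no matter what:
  echo still needs (1, 2, 5) but only (3, 6, 4) is free — short on R2
  delta still needs (0, 7, 1) but only (3, 6, 4) is free — short on R3
  foxtrot still needs (2, 7, 3) but only (3, 6, 4) is free — short on R3
  india still needs (2, 7, 0) but only (3, 6, 4) is free — short on R3
  charlie still needs (0, 7, 2) but only (3, 6, 4) is free — short on R3
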